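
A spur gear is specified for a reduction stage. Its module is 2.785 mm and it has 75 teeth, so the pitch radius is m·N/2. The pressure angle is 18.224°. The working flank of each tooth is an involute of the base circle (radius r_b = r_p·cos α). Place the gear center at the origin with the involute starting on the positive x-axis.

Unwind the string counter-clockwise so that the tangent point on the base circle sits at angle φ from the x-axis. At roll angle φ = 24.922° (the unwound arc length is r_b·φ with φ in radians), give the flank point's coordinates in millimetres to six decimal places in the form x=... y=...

pitch radius r_p = m·N/2 = 2.785·75/2 = 104.437500
base radius r_b = r_p·cos α = 104.437500·cos 18.224° = 99.199034
roll angle φ = 24.922° = 0.43497096 rad
x = r_b·(cos φ + φ·sin φ) = 99.199034·(0.90688228 + 0.43497096·0.42138406) = 108.144020
y = r_b·(sin φ − φ·cos φ) = 99.199034·(0.42138406 − 0.43497096·0.90688228) = 2.670102

x=108.144020 y=2.670102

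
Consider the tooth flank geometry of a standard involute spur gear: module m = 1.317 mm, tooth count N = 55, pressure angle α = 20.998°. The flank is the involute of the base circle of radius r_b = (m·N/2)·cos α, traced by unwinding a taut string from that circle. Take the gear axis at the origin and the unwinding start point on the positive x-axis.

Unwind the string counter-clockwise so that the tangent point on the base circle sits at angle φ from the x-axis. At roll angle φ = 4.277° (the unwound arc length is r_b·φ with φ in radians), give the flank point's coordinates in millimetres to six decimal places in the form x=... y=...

x=33.906477 y=0.004686

pitch radius r_p = m·N/2 = 1.317·55/2 = 36.217500
base radius r_b = r_p·cos α = 36.217500·cos 20.998° = 33.812402
roll angle φ = 4.277° = 0.07464773 rad
x = r_b·(cos φ + φ·sin φ) = 33.812402·(0.99721515 + 0.07464773·0.07457843) = 33.906477
y = r_b·(sin φ − φ·cos φ) = 33.812402·(0.07457843 − 0.07464773·0.99721515) = 0.004686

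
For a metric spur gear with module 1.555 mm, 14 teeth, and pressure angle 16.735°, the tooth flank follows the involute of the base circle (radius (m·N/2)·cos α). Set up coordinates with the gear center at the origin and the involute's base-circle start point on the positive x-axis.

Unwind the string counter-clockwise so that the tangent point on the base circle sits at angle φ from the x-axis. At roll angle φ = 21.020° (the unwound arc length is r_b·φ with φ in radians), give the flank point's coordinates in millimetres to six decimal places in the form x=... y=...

x=11.102051 y=0.169272

pitch radius r_p = m·N/2 = 1.555·14/2 = 10.885000
base radius r_b = r_p·cos α = 10.885000·cos 16.735° = 10.423985
roll angle φ = 21.020° = 0.36686821 rad
x = r_b·(cos φ + φ·sin φ) = 10.423985·(0.93345528 + 0.36686821·0.35869381) = 11.102051
y = r_b·(sin φ − φ·cos φ) = 10.423985·(0.35869381 − 0.36686821·0.93345528) = 0.169272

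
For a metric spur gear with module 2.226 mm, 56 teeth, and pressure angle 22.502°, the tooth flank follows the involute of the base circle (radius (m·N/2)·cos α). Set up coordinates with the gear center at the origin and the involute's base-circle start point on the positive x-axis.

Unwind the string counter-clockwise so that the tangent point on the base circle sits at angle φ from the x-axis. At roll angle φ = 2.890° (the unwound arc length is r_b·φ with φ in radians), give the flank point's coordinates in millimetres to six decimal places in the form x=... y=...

x=57.655935 y=0.002463

pitch radius r_p = m·N/2 = 2.226·56/2 = 62.328000
base radius r_b = r_p·cos α = 62.328000·cos 22.502° = 57.582731
roll angle φ = 2.890° = 0.05044002 rad
x = r_b·(cos φ + φ·sin φ) = 57.582731·(0.99872817 + 0.05044002·0.05041863) = 57.655935
y = r_b·(sin φ − φ·cos φ) = 57.582731·(0.05041863 − 0.05044002·0.99872817) = 0.002463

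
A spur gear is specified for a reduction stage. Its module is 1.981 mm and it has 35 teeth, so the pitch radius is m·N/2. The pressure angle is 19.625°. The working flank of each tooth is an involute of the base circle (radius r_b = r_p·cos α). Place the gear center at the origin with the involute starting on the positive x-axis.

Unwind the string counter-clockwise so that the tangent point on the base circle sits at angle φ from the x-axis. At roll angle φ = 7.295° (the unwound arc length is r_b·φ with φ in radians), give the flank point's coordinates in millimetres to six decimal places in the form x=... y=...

pitch radius r_p = m·N/2 = 1.981·35/2 = 34.667500
base radius r_b = r_p·cos α = 34.667500·cos 19.625° = 32.653699
roll angle φ = 7.295° = 0.12732177 rad
x = r_b·(cos φ + φ·sin φ) = 32.653699·(0.99190553 + 0.12732177·0.12697805) = 32.917300
y = r_b·(sin φ − φ·cos φ) = 32.653699·(0.12697805 − 0.12732177·0.99190553) = 0.022429

x=32.917300 y=0.022429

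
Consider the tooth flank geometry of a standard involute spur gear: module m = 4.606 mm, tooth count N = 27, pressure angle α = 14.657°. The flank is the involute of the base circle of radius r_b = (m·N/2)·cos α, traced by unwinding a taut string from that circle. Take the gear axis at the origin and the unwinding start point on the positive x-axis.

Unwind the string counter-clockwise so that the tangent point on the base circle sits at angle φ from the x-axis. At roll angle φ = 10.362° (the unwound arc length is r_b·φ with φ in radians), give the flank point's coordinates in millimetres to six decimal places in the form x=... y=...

pitch radius r_p = m·N/2 = 4.606·27/2 = 62.181000
base radius r_b = r_p·cos α = 62.181000·cos 14.657° = 60.157501
roll angle φ = 10.362° = 0.18085102 rad
x = r_b·(cos φ + φ·sin φ) = 60.157501·(0.98369098 + 0.18085102·0.17986678) = 61.133260
y = r_b·(sin φ − φ·cos φ) = 60.157501·(0.17986678 − 0.18085102·0.98369098) = 0.118225

x=61.133260 y=0.118225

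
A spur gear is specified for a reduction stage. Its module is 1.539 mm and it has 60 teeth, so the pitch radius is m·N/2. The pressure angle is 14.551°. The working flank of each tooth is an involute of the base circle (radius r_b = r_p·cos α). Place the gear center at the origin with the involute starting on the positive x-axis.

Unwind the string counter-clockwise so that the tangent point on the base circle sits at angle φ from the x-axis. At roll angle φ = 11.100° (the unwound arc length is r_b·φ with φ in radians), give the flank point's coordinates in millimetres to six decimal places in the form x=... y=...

pitch radius r_p = m·N/2 = 1.539·60/2 = 46.170000
base radius r_b = r_p·cos α = 46.170000·cos 14.551° = 44.689069
roll angle φ = 11.100° = 0.19373155 rad
x = r_b·(cos φ + φ·sin φ) = 44.689069·(0.98129266 + 0.19373155·0.19252197) = 45.519850
y = r_b·(sin φ − φ·cos φ) = 44.689069·(0.19252197 − 0.19373155·0.98129266) = 0.107907

x=45.519850 y=0.107907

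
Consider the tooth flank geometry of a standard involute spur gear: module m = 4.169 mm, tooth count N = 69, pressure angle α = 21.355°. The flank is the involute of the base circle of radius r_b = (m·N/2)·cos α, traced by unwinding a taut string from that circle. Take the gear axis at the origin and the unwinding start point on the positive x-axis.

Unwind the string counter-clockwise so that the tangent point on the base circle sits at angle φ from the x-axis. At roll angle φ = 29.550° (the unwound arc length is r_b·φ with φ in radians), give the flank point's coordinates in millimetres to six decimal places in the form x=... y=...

pitch radius r_p = m·N/2 = 4.169·69/2 = 143.830500
base radius r_b = r_p·cos α = 143.830500·cos 21.355° = 133.955400
roll angle φ = 29.550° = 0.51574479 rad
x = r_b·(cos φ + φ·sin φ) = 133.955400·(0.86992564 + 0.51574479·0.49318290) = 150.603666
y = r_b·(sin φ − φ·cos φ) = 133.955400·(0.49318290 − 0.51574479·0.86992564) = 5.964134

x=150.603666 y=5.964134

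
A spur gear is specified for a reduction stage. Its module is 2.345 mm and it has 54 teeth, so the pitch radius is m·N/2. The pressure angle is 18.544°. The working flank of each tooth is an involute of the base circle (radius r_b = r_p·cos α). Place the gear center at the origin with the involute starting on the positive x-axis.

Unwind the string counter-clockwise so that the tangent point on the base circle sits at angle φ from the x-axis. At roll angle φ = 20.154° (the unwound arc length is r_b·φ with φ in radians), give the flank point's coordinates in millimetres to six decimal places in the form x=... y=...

x=63.627212 y=0.860128

pitch radius r_p = m·N/2 = 2.345·54/2 = 63.315000
base radius r_b = r_p·cos α = 63.315000·cos 18.544° = 60.027666
roll angle φ = 20.154° = 0.35175366 rad
x = r_b·(cos φ + φ·sin φ) = 60.027666·(0.93876994 + 0.35175366·0.34454462) = 63.627212
y = r_b·(sin φ − φ·cos φ) = 60.027666·(0.34454462 − 0.35175366·0.93876994) = 0.860128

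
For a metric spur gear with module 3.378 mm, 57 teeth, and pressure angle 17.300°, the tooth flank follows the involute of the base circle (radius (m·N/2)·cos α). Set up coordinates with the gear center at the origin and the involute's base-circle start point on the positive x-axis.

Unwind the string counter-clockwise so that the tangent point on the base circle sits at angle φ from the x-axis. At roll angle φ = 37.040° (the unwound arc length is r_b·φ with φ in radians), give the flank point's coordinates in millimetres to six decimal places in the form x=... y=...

x=109.164280 y=7.937120

pitch radius r_p = m·N/2 = 3.378·57/2 = 96.273000
base radius r_b = r_p·cos α = 96.273000·cos 17.300° = 91.917686
roll angle φ = 37.040° = 0.64646995 rad
x = r_b·(cos φ + φ·sin φ) = 91.917686·(0.79821517 + 0.64646995·0.60237243) = 109.164280
y = r_b·(sin φ − φ·cos φ) = 91.917686·(0.60237243 − 0.64646995·0.79821517) = 7.937120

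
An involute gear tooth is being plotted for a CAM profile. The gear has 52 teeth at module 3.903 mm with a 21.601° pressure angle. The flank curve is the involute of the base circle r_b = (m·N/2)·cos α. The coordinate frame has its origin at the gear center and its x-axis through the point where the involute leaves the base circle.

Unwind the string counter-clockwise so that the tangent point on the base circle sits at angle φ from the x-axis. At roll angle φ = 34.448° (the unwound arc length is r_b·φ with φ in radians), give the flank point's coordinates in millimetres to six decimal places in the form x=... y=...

pitch radius r_p = m·N/2 = 3.903·52/2 = 101.478000
base radius r_b = r_p·cos α = 101.478000·cos 21.601° = 94.351206
roll angle φ = 34.448° = 0.60123102 rad
x = r_b·(cos φ + φ·sin φ) = 94.351206·(0.82463990 + 0.60123102·0.56565805) = 109.893781
y = r_b·(sin φ − φ·cos φ) = 94.351206·(0.56565805 − 0.60123102·0.82463990) = 6.591277

x=109.893781 y=6.591277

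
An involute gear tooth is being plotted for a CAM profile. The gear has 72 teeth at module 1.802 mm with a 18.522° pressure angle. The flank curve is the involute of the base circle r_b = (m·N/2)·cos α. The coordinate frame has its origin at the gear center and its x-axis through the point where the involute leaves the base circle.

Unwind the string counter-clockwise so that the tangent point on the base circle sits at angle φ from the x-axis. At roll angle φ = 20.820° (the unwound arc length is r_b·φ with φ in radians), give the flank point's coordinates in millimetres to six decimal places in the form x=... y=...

pitch radius r_p = m·N/2 = 1.802·72/2 = 64.872000
base radius r_b = r_p·cos α = 64.872000·cos 18.522° = 61.511744
roll angle φ = 20.820° = 0.36337755 rad
x = r_b·(cos φ + φ·sin φ) = 61.511744·(0.93470166 + 0.36337755·0.35543326) = 65.439769
y = r_b·(sin φ − φ·cos φ) = 61.511744·(0.35543326 − 0.36337755·0.93470166) = 0.970880

x=65.439769 y=0.970880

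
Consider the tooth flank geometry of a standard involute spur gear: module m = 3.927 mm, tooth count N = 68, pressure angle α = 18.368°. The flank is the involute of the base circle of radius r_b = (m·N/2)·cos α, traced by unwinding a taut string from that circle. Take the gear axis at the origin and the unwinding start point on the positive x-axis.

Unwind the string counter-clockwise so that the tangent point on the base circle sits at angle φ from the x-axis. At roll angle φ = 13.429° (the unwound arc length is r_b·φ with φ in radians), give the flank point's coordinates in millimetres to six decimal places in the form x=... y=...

x=130.148395 y=0.540859

pitch radius r_p = m·N/2 = 3.927·68/2 = 133.518000
base radius r_b = r_p·cos α = 133.518000·cos 18.368° = 126.715546
roll angle φ = 13.429° = 0.23438027 rad
x = r_b·(cos φ + φ·sin φ) = 126.715546·(0.97265846 + 0.23438027·0.23224024) = 130.148395
y = r_b·(sin φ − φ·cos φ) = 126.715546·(0.23224024 − 0.23438027·0.97265846) = 0.540859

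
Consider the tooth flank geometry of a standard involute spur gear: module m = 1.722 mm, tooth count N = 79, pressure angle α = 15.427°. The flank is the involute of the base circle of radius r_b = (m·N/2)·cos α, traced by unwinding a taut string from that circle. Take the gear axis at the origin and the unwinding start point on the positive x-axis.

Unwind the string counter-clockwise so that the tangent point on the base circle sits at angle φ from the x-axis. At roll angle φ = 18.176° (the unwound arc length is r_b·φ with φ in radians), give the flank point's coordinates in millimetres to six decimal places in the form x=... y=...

x=68.784993 y=0.690753

pitch radius r_p = m·N/2 = 1.722·79/2 = 68.019000
base radius r_b = r_p·cos α = 68.019000·cos 15.427° = 65.568286
roll angle φ = 18.176° = 0.31723104 rad
x = r_b·(cos φ + φ·sin φ) = 65.568286·(0.95010280 + 0.31723104·0.31193697) = 68.784993
y = r_b·(sin φ − φ·cos φ) = 65.568286·(0.31193697 − 0.31723104·0.95010280) = 0.690753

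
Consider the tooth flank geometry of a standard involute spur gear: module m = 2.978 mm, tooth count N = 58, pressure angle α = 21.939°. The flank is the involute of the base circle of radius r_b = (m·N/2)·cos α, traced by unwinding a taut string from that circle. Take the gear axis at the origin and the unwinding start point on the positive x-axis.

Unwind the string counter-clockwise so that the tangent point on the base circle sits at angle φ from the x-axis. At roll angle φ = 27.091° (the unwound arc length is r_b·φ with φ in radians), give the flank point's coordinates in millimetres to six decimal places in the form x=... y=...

pitch radius r_p = m·N/2 = 2.978·58/2 = 86.362000
base radius r_b = r_p·cos α = 86.362000·cos 21.939° = 80.107850
roll angle φ = 27.091° = 0.47282715 rad
x = r_b·(cos φ + φ·sin φ) = 80.107850·(0.89028435 + 0.47282715·0.45540507) = 88.568219
y = r_b·(sin φ − φ·cos φ) = 80.107850·(0.45540507 − 0.47282715·0.89028435) = 2.760072

x=88.568219 y=2.760072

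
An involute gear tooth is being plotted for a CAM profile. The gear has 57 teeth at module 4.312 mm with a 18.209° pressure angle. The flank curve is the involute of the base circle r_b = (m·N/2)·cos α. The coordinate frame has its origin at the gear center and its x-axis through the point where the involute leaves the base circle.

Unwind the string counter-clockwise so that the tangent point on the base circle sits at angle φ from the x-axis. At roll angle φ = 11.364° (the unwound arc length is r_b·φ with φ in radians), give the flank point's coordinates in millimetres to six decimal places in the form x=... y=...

x=119.011547 y=0.302418

pitch radius r_p = m·N/2 = 4.312·57/2 = 122.892000
base radius r_b = r_p·cos α = 122.892000·cos 18.209° = 116.737935
roll angle φ = 11.364° = 0.19833922 rad
x = r_b·(cos φ + φ·sin φ) = 116.737935·(0.98039517 + 0.19833922·0.19704138) = 119.011547
y = r_b·(sin φ − φ·cos φ) = 116.737935·(0.19704138 − 0.19833922·0.98039517) = 0.302418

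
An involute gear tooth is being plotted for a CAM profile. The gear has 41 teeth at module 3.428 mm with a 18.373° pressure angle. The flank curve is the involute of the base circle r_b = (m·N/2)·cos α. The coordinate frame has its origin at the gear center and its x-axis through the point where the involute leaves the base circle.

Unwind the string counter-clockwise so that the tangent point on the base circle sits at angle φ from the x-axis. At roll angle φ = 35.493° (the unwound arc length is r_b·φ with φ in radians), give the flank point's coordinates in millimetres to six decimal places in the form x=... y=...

x=78.286303 y=5.084556

pitch radius r_p = m·N/2 = 3.428·41/2 = 70.274000
base radius r_b = r_p·cos α = 70.274000·cos 18.373° = 66.691758
roll angle φ = 35.493° = 0.61946971 rad
x = r_b·(cos φ + φ·sin φ) = 66.691758·(0.81418646 + 0.61946971·0.58060349) = 78.286303
y = r_b·(sin φ − φ·cos φ) = 66.691758·(0.58060349 − 0.61946971·0.81418646) = 5.084556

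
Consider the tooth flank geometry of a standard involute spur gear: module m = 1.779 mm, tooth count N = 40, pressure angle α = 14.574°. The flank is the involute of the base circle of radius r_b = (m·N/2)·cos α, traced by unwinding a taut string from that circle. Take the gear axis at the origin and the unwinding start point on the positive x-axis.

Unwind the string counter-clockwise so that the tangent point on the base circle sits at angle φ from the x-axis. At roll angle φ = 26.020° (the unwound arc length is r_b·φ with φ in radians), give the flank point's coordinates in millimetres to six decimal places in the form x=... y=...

x=37.805086 y=1.053056

pitch radius r_p = m·N/2 = 1.779·40/2 = 35.580000
base radius r_b = r_p·cos α = 35.580000·cos 14.574° = 34.435159
roll angle φ = 26.020° = 0.45413467 rad
x = r_b·(cos φ + φ·sin φ) = 34.435159·(0.89864097 + 0.45413467·0.43868486) = 37.805086
y = r_b·(sin φ − φ·cos φ) = 34.435159·(0.43868486 − 0.45413467·0.89864097) = 1.053056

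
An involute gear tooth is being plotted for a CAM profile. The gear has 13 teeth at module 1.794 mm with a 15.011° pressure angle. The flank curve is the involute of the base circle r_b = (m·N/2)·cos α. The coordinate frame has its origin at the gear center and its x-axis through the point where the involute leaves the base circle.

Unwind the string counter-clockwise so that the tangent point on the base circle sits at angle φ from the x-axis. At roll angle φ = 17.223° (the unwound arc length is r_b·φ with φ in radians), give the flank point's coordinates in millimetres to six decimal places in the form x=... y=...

x=11.760505 y=0.101057

pitch radius r_p = m·N/2 = 1.794·13/2 = 11.661000
base radius r_b = r_p·cos α = 11.661000·cos 15.011° = 11.263081
roll angle φ = 17.223° = 0.30059806 rad
x = r_b·(cos φ + φ·sin φ) = 11.263081·(0.95515958 + 0.30059806·0.29609150) = 11.760505
y = r_b·(sin φ − φ·cos φ) = 11.263081·(0.29609150 − 0.30059806·0.95515958) = 0.101057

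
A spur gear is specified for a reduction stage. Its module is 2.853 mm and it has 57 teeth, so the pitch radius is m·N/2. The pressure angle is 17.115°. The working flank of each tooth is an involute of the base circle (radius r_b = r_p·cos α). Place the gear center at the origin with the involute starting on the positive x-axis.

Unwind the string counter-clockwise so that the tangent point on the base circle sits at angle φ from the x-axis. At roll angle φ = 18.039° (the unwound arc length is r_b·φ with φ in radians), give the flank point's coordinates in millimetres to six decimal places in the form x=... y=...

x=81.466285 y=0.800410

pitch radius r_p = m·N/2 = 2.853·57/2 = 81.310500
base radius r_b = r_p·cos α = 81.310500·cos 17.115° = 77.709746
roll angle φ = 18.039° = 0.31483994 rad
x = r_b·(cos φ + φ·sin φ) = 77.709746·(0.95084595 + 0.31483994·0.30966429) = 81.466285
y = r_b·(sin φ − φ·cos φ) = 77.709746·(0.30966429 − 0.31483994·0.95084595) = 0.800410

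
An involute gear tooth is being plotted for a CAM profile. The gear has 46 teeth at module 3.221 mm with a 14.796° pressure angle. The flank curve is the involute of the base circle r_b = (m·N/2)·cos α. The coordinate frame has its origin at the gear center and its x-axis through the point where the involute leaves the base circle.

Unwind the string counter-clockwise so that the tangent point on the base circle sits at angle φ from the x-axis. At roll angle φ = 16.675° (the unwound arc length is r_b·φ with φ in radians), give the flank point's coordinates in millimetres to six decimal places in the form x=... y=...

pitch radius r_p = m·N/2 = 3.221·46/2 = 74.083000
base radius r_b = r_p·cos α = 74.083000·cos 14.796° = 71.626498
roll angle φ = 16.675° = 0.29103365 rad
x = r_b·(cos φ + φ·sin φ) = 71.626498·(0.95794779 + 0.29103365·0.28694256) = 74.595970
y = r_b·(sin φ − φ·cos φ) = 71.626498·(0.28694256 − 0.29103365·0.95794779) = 0.583578

x=74.595970 y=0.583578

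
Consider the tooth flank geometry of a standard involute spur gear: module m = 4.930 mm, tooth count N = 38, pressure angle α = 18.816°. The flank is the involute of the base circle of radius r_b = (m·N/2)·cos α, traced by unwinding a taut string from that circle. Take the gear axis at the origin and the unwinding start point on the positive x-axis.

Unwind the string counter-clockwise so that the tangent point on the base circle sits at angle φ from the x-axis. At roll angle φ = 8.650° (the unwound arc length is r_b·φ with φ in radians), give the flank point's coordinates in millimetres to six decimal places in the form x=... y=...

pitch radius r_p = m·N/2 = 4.930·38/2 = 93.670000
base radius r_b = r_p·cos α = 93.670000·cos 18.816° = 88.664203
roll angle φ = 8.650° = 0.15097098 rad
x = r_b·(cos φ + φ·sin φ) = 88.664203·(0.98862551 + 0.15097098·0.15039814) = 89.668881
y = r_b·(sin φ − φ·cos φ) = 88.664203·(0.15039814 − 0.15097098·0.98862551) = 0.101465

x=89.668881 y=0.101465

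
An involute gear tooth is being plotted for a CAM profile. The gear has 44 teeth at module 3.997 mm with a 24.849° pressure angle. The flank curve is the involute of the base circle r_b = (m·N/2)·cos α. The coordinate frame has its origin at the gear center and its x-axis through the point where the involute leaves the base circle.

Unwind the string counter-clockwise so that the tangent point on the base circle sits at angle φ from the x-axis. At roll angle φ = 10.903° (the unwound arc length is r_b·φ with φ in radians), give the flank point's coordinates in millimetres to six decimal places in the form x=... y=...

pitch radius r_p = m·N/2 = 3.997·44/2 = 87.934000
base radius r_b = r_p·cos α = 87.934000·cos 24.849° = 79.792932
roll angle φ = 10.903° = 0.19029325 rad
x = r_b·(cos φ + φ·sin φ) = 79.792932·(0.98194881 + 0.19029325·0.18914686) = 81.224591
y = r_b·(sin φ − φ·cos φ) = 79.792932·(0.18914686 − 0.19029325·0.98194881) = 0.182616

x=81.224591 y=0.182616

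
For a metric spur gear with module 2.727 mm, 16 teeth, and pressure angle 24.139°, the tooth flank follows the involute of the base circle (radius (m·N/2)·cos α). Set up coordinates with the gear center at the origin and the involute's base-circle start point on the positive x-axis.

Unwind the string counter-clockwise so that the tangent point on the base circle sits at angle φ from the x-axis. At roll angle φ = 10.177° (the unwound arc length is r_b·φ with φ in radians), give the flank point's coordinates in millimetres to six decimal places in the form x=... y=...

pitch radius r_p = m·N/2 = 2.727·16/2 = 21.816000
base radius r_b = r_p·cos α = 21.816000·cos 24.139° = 19.908322
roll angle φ = 10.177° = 0.17762216 rad
x = r_b·(cos φ + φ·sin φ) = 19.908322·(0.98426662 + 0.17762216·0.17668964) = 20.219900
y = r_b·(sin φ − φ·cos φ) = 19.908322·(0.17668964 − 0.17762216·0.98426662) = 0.037071

x=20.219900 y=0.037071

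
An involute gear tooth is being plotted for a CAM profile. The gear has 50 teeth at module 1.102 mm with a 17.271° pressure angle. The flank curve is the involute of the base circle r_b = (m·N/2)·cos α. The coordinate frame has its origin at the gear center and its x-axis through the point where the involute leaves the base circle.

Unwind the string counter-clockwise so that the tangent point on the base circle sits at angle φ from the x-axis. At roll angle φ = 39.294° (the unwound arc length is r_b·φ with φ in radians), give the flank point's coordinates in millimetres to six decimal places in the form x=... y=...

pitch radius r_p = m·N/2 = 1.102·50/2 = 27.550000
base radius r_b = r_p·cos α = 27.550000·cos 17.271° = 26.307803
roll angle φ = 39.294° = 0.68580968 rad
x = r_b·(cos φ + φ·sin φ) = 26.307803·(0.77390653 + 0.68580968·0.63329983) = 31.785869
y = r_b·(sin φ − φ·cos φ) = 26.307803·(0.63329983 − 0.68580968·0.77390653) = 2.697793

x=31.785869 y=2.697793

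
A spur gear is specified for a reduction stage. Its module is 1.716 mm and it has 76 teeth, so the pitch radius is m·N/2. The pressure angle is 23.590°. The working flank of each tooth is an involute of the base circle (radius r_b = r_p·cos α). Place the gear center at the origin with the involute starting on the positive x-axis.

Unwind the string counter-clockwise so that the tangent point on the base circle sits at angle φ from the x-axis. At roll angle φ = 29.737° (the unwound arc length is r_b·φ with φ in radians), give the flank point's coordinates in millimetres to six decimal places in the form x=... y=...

pitch radius r_p = m·N/2 = 1.716·76/2 = 65.208000
base radius r_b = r_p·cos α = 65.208000·cos 23.590° = 59.758736
roll angle φ = 29.737° = 0.51900856 rad
x = r_b·(cos φ + φ·sin φ) = 59.758736·(0.86831138 + 0.51900856·0.49601950) = 67.273382
y = r_b·(sin φ − φ·cos φ) = 59.758736·(0.49601950 − 0.51900856·0.86831138) = 2.710564

x=67.273382 y=2.710564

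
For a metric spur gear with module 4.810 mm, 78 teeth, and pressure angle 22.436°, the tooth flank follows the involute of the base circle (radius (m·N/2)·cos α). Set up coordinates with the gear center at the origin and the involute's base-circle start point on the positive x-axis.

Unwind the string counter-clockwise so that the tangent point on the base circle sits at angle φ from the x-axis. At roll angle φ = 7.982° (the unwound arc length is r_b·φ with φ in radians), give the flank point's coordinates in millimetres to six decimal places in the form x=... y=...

x=175.065059 y=0.155966

pitch radius r_p = m·N/2 = 4.810·78/2 = 187.590000
base radius r_b = r_p·cos α = 187.590000·cos 22.436° = 173.390641
roll angle φ = 7.982° = 0.13931218 rad
x = r_b·(cos φ + φ·sin φ) = 173.390641·(0.99031174 + 0.13931218·0.13886199) = 175.065059
y = r_b·(sin φ − φ·cos φ) = 173.390641·(0.13886199 − 0.13931218·0.99031174) = 0.155966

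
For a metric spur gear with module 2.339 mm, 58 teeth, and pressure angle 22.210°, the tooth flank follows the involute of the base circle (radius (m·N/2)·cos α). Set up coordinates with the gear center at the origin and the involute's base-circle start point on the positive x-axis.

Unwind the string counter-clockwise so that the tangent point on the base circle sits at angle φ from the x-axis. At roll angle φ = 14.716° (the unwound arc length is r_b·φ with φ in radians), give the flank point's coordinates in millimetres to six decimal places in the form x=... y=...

pitch radius r_p = m·N/2 = 2.339·58/2 = 67.831000
base radius r_b = r_p·cos α = 67.831000·cos 22.210° = 62.798254
roll angle φ = 14.716° = 0.25684265 rad
x = r_b·(cos φ + φ·sin φ) = 62.798254·(0.96719685 + 0.25684265·0.25402805) = 64.835560
y = r_b·(sin φ − φ·cos φ) = 62.798254·(0.25402805 − 0.25684265·0.96719685) = 0.352338

x=64.835560 y=0.352338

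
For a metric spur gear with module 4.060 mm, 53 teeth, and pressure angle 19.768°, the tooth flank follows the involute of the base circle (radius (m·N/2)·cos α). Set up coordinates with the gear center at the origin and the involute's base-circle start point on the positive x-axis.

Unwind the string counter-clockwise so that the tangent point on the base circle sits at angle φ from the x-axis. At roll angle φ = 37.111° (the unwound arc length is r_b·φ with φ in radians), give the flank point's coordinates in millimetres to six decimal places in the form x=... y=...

x=120.312043 y=8.791888

pitch radius r_p = m·N/2 = 4.060·53/2 = 107.590000
base radius r_b = r_p·cos α = 107.590000·cos 19.768° = 101.249701
roll angle φ = 37.111° = 0.64770914 rad
x = r_b·(cos φ + φ·sin φ) = 101.249701·(0.79746811 + 0.64770914·0.60336110) = 120.312043
y = r_b·(sin φ − φ·cos φ) = 101.249701·(0.60336110 − 0.64770914·0.79746811) = 8.791888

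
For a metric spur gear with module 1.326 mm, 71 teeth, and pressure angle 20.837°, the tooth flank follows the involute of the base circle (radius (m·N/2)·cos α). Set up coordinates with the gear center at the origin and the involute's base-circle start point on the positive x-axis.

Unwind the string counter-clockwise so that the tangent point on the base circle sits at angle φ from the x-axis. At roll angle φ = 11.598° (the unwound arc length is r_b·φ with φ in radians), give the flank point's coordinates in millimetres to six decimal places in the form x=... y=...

pitch radius r_p = m·N/2 = 1.326·71/2 = 47.073000
base radius r_b = r_p·cos α = 47.073000·cos 20.837° = 43.994245
roll angle φ = 11.598° = 0.20242329 rad
x = r_b·(cos φ + φ·sin φ) = 43.994245·(0.97958227 + 0.20242329·0.20104373) = 44.886369
y = r_b·(sin φ − φ·cos φ) = 43.994245·(0.20104373 − 0.20242329·0.97958227) = 0.121137

x=44.886369 y=0.121137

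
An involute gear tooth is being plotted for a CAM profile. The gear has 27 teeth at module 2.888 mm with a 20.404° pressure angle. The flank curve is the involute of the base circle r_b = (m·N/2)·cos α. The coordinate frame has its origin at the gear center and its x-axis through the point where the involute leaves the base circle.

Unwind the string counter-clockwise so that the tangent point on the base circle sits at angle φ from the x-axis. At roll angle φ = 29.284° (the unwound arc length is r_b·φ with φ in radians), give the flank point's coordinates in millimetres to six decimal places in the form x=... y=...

x=41.007424 y=1.584180

pitch radius r_p = m·N/2 = 2.888·27/2 = 38.988000
base radius r_b = r_p·cos α = 38.988000·cos 20.404° = 36.541801
roll angle φ = 29.284° = 0.51110222 rad
x = r_b·(cos φ + φ·sin φ) = 36.541801·(0.87220590 + 0.51110222·0.48913890) = 41.007424
y = r_b·(sin φ − φ·cos φ) = 36.541801·(0.48913890 − 0.51110222·0.87220590) = 1.584180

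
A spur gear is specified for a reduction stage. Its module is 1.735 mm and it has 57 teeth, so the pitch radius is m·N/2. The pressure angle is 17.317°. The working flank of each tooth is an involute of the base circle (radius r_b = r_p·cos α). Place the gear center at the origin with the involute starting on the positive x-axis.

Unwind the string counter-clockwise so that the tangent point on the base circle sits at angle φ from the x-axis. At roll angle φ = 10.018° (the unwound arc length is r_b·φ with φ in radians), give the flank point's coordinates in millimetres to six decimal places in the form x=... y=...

pitch radius r_p = m·N/2 = 1.735·57/2 = 49.447500
base radius r_b = r_p·cos α = 49.447500·cos 17.317° = 47.206170
roll angle φ = 10.018° = 0.17484708 rad
x = r_b·(cos φ + φ·sin φ) = 47.206170·(0.98475315 + 0.17484708·0.17395756) = 47.922246
y = r_b·(sin φ − φ·cos φ) = 47.206170·(0.17395756 − 0.17484708·0.98475315) = 0.083854

x=47.922246 y=0.083854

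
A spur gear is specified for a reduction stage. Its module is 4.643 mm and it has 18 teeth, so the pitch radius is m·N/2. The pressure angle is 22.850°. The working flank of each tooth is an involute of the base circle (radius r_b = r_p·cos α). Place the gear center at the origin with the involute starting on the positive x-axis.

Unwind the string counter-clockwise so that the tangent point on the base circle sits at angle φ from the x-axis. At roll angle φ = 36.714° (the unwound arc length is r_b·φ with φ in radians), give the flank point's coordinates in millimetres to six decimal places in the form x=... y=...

x=45.620188 y=3.240530

pitch radius r_p = m·N/2 = 4.643·18/2 = 41.787000
base radius r_b = r_p·cos α = 41.787000·cos 22.850° = 38.507750
roll angle φ = 36.714° = 0.64078018 rad
x = r_b·(cos φ + φ·sin φ) = 38.507750·(0.80162959 + 0.64078018·0.59782104) = 45.620188
y = r_b·(sin φ − φ·cos φ) = 38.507750·(0.59782104 − 0.64078018·0.80162959) = 3.240530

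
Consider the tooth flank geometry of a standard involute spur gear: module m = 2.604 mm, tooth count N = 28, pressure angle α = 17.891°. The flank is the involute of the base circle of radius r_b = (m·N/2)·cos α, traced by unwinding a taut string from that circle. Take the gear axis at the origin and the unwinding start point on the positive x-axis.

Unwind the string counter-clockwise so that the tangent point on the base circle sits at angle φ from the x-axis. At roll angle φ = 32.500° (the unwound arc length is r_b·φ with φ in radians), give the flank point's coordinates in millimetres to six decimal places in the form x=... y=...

pitch radius r_p = m·N/2 = 2.604·28/2 = 36.456000
base radius r_b = r_p·cos α = 36.456000·cos 17.891° = 34.693085
roll angle φ = 32.500° = 0.56723201 rad
x = r_b·(cos φ + φ·sin φ) = 34.693085·(0.84339145 + 0.56723201·0.53729961) = 39.833386
y = r_b·(sin φ − φ·cos φ) = 34.693085·(0.53729961 − 0.56723201·0.84339145) = 2.043457

x=39.833386 y=2.043457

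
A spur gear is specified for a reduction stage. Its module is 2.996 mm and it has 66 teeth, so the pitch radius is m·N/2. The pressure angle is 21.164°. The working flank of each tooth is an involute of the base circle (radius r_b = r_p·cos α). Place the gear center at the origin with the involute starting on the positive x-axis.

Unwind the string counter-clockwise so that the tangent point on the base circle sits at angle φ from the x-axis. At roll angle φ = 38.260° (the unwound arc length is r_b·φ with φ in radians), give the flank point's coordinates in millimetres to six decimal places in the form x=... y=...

x=110.520238 y=8.749505

pitch radius r_p = m·N/2 = 2.996·66/2 = 98.868000
base radius r_b = r_p·cos α = 98.868000·cos 21.164° = 92.199436
roll angle φ = 38.260° = 0.66776297 rad
x = r_b·(cos φ + φ·sin φ) = 92.199436·(0.78520887 + 0.66776297·0.61923100) = 110.520238
y = r_b·(sin φ − φ·cos φ) = 92.199436·(0.61923100 − 0.66776297·0.78520887) = 8.749505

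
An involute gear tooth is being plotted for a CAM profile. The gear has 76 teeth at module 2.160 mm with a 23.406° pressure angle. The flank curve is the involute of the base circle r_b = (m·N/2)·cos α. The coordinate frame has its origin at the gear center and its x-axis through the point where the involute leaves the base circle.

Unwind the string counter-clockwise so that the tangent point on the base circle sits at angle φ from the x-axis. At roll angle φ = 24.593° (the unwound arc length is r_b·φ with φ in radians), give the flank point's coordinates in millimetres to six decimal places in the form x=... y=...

pitch radius r_p = m·N/2 = 2.160·76/2 = 82.080000
base radius r_b = r_p·cos α = 82.080000·cos 23.406° = 75.325886
roll angle φ = 24.593° = 0.42922882 rad
x = r_b·(cos φ + φ·sin φ) = 75.325886·(0.90928696 + 0.42922882·0.41616971) = 81.948462
y = r_b·(sin φ − φ·cos φ) = 75.325886·(0.41616971 − 0.42922882·0.90928696) = 1.949248

x=81.948462 y=1.949248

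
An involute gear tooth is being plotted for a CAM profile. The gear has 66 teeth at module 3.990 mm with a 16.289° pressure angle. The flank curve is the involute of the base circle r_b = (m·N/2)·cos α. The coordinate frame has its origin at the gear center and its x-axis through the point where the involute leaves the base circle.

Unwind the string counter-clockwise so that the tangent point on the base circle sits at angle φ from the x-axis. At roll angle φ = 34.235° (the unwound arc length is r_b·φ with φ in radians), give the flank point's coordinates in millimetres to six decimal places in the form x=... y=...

x=146.971613 y=8.670237

pitch radius r_p = m·N/2 = 3.990·66/2 = 131.670000
base radius r_b = r_p·cos α = 131.670000·cos 16.289° = 126.384655
roll angle φ = 34.235° = 0.59751347 rad
x = r_b·(cos φ + φ·sin φ) = 126.384655·(0.82673706 + 0.59751347·0.56258851) = 146.971613
y = r_b·(sin φ − φ·cos φ) = 126.384655·(0.56258851 − 0.59751347·0.82673706) = 8.670237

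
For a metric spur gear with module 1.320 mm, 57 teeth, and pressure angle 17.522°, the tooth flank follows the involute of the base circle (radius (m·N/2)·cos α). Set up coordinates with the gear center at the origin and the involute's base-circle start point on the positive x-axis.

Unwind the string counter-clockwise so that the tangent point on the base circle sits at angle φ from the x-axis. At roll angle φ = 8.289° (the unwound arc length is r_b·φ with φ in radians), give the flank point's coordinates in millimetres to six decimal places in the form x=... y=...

x=36.247941 y=0.036132

pitch radius r_p = m·N/2 = 1.320·57/2 = 37.620000
base radius r_b = r_p·cos α = 37.620000·cos 17.522° = 35.874485
roll angle φ = 8.289° = 0.14467034 rad
x = r_b·(cos φ + φ·sin φ) = 35.874485·(0.98955349 + 0.14467034·0.14416622) = 36.247941
y = r_b·(sin φ − φ·cos φ) = 35.874485·(0.14416622 − 0.14467034·0.98955349) = 0.036132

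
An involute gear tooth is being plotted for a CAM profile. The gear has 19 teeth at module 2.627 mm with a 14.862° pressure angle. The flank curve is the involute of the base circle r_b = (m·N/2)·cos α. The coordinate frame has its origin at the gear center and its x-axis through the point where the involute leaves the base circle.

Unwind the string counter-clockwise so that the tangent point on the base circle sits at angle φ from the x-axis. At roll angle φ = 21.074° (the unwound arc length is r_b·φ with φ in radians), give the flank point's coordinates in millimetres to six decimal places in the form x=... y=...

pitch radius r_p = m·N/2 = 2.627·19/2 = 24.956500
base radius r_b = r_p·cos α = 24.956500·cos 14.862° = 24.121615
roll angle φ = 21.074° = 0.36781069 rad
x = r_b·(cos φ + φ·sin φ) = 24.121615·(0.93311680 + 0.36781069·0.35957341) = 25.698487
y = r_b·(sin φ − φ·cos φ) = 24.121615·(0.35957341 − 0.36781069·0.93311680) = 0.394704

x=25.698487 y=0.394704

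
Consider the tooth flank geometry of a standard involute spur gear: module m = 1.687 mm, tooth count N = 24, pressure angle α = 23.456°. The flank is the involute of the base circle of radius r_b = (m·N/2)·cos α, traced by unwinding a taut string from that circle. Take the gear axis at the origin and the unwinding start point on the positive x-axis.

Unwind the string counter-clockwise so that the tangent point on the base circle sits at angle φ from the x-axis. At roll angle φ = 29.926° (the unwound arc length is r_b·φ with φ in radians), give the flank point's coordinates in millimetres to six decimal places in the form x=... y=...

x=20.934145 y=0.858226

pitch radius r_p = m·N/2 = 1.687·24/2 = 20.244000
base radius r_b = r_p·cos α = 20.244000·cos 23.456° = 18.571158
roll angle φ = 29.926° = 0.52230723 rad
x = r_b·(cos φ + φ·sin φ) = 18.571158·(0.86667045 + 0.52230723·0.49888107) = 20.934145
y = r_b·(sin φ − φ·cos φ) = 18.571158·(0.49888107 − 0.52230723·0.86667045) = 0.858226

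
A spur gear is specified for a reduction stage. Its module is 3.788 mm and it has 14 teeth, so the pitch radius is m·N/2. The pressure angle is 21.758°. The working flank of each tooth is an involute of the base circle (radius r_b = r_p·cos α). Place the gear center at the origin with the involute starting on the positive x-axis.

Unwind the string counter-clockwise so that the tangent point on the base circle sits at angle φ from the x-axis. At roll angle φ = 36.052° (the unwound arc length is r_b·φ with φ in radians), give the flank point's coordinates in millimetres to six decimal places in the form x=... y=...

x=29.030113 y=1.965243

pitch radius r_p = m·N/2 = 3.788·14/2 = 26.516000
base radius r_b = r_p·cos α = 26.516000·cos 21.758° = 24.626942
roll angle φ = 36.052° = 0.62922610 rad
x = r_b·(cos φ + φ·sin φ) = 24.626942·(0.80848320 + 0.62922610·0.58851925) = 29.030113
y = r_b·(sin φ − φ·cos φ) = 24.626942·(0.58851925 − 0.62922610·0.80848320) = 1.965243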